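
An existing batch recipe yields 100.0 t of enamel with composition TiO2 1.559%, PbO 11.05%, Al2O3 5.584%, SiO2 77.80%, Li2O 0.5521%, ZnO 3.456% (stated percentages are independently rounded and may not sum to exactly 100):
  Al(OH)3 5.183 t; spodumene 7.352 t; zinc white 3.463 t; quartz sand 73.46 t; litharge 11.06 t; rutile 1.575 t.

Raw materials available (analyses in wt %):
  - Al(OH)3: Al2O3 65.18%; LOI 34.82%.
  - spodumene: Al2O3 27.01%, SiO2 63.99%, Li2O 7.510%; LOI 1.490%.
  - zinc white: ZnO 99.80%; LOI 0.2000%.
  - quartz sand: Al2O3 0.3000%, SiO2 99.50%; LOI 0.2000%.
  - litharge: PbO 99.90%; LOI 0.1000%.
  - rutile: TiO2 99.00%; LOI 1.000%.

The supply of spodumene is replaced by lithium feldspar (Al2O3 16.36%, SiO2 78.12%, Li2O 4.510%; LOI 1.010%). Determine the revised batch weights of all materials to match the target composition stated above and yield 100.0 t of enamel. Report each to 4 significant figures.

Exact precision is kept at all times. Intermediates appear (rounded to 4 significant digits) across the worked steps; each reported result carries a single rounding; derived quantities (ignition loss, the totals, the yield, six oxide percentages, glass mass) are carried at full float precision from the weighed amounts on 100.0 t of glass as they appear in the problem or the answer.
The oxide mass targets at 100.0 t enamel:
  TiO2: 1.559% × 100.0 = 1.559 t
  PbO: 11.05% × 100.0 = 11.05 t
  Al2O3: 5.584% × 100.0 = 5.584 t
  SiO2: 77.80% × 100.0 = 77.80 t
  Li2O: 0.5521% × 100.0 = 0.5521 t
  ZnO: 3.456% × 100.0 = 3.456 t
Balance tally, oxide-wise, from the weights as reported, for the quoted basis mass (sum by sum, the targets are met up to rounding of the answer):
  TiO2: 1.575·0.9900 = 1.559 t (target 1.559 t)
  PbO: 11.06·0.9990 = 11.05 t (target 11.05 t)
  Al2O3: 5.179·0.6518 + 12.24·0.1636 + 68.58·0.003000 = 5.584 t (target 5.584 t)
  SiO2: 12.24·0.7812 + 68.58·0.9950 = 77.80 t (target 77.80 t)
  Li2O: 12.24·0.04510 = 0.5520 t (target 0.5521 t)
  ZnO: 3.463·0.9980 = 3.456 t (target 3.456 t)
Glass-mass closure: whole batch net of LOI = 100.0 t (the Σ of target masses is 100.0 t; the stated basis being 100.0 t — any gap is answer rounding).
Batch grand total — Σ batch = 102.1 t; ignition loss, Σ(batch × LOI) = 2.098 t; yield: glass divided by total = 97.95%.

Revised batch per 100.0 t enamel:
  Al(OH)3: 5.179 t
  lithium feldspar: 12.24 t
  zinc white: 3.463 t
  quartz sand: 68.58 t
  litharge: 11.06 t
  rutile: 1.575 t
Total batch = 102.1 t; LOI loss = 2.098 t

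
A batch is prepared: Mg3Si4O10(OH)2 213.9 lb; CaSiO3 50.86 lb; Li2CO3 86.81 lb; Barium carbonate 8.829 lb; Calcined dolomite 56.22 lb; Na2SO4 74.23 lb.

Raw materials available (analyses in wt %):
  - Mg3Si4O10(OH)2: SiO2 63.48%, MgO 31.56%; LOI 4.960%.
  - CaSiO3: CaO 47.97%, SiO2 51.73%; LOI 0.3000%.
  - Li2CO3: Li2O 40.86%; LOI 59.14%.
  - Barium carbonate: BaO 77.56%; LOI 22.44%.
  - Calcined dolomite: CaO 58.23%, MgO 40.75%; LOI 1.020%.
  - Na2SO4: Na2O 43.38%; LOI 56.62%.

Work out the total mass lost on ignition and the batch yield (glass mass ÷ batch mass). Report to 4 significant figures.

Mid-chain values are shown, rounded to four significant digits, in the printout; all internal work carries full precision in every operation — every reported number receives exactly one rounding; all derived quantities are recomputed from the batch weights at 384.2 lb of glass in full precision (net glass mass, yield, LOI, six oxide percentages, totals) precisely as stated by the question or the answer.
Ignition loss by material:
  Mg3Si4O10(OH)2: 213.9 × 0.04960 = 10.61 lb
  CaSiO3: 50.86 × 0.003000 = 0.1526 lb
  Li2CO3: 86.81 × 0.5914 = 51.34 lb
  Barium carbonate: 8.829 × 0.2244 = 1.981 lb
  Calcined dolomite: 56.22 × 0.01020 = 0.5734 lb
  Na2SO4: 74.23 × 0.5662 = 42.03 lb
Total LOI = 106.7 lb
Glass = batch − LOI = 490.8 − 106.7 = 384.2 lb

LOI loss = 106.7 lb; glass = 384.2 lb; yield = 78.27%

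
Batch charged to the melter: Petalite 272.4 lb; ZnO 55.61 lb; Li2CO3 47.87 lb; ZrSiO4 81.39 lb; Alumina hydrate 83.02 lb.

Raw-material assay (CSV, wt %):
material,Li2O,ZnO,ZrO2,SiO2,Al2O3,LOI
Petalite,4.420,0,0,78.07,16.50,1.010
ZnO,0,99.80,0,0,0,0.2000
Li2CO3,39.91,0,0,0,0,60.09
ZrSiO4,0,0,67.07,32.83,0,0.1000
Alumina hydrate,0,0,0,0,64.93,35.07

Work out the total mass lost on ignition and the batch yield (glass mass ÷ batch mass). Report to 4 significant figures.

The whole derivation maintains full float precision through every step. In-progress results are shown, rounded to four significant figures, on the page — every reported result receives exactly one rounding — the derived quantities, including five oxide percentages, ignition loss, the totals, net glass mass, the yield, are computed using the weight values on 479.5 lb of glass in exact precision as written in the question or the answer.
LOI of each material in turn:
  Petalite: 272.4 × 0.01010 = 2.751 lb
  ZnO: 55.61 × 0.002000 = 0.1112 lb
  Li2CO3: 47.87 × 0.6009 = 28.77 lb
  ZrSiO4: 81.39 × 0.001000 = 0.08139 lb
  Alumina hydrate: 83.02 × 0.3507 = 29.12 lb
Total LOI = 60.82 lb
Glass = batch − LOI = 540.3 − 60.82 = 479.5 lb

LOI loss = 60.82 lb; glass = 479.5 lb; yield = 88.74%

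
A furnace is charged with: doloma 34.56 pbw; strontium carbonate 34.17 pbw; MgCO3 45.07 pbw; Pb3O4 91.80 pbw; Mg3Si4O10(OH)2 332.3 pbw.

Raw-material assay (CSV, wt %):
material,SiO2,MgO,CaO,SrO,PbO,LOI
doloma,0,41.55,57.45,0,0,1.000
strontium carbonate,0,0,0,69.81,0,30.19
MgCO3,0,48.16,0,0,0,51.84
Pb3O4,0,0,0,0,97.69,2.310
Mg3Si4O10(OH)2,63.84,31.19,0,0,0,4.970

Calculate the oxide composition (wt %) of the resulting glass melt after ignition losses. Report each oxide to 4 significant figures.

Full precision is carried from start to finish — working values appear (rounded to 4 significant digits) on the page — every reported value is rounded just once. All derived quantities (the five compositions, the totals, the yield, LOI, glass mass) are computed at exact precision using the weight values per 485.2 pbw of glass, as set out in problem or answer.
What the batch supplies per oxide:
  SiO2: 332.3·0.6384 = 212.1 pbw
  MgO: 34.56·0.4155 + 45.07·0.4816 + 332.3·0.3119 = 139.7 pbw
  CaO: 34.56·0.5745 = 19.85 pbw
  SrO: 34.17·0.6981 = 23.85 pbw
  PbO: 91.80·0.9769 = 89.68 pbw
LOI: 34.56·0.01000 + 34.17·0.3019 + 45.07·0.5184 + 91.80·0.02310 + 332.3·0.04970 = 52.66 pbw
Glass mass = batch − LOI = 537.9 − 52.66 = 485.2 pbw (the oxide masses sum to this)
each wt % is 100 × oxide ÷ glass

Glass mass = 485.2 pbw (batch 537.9 − LOI 52.66).
Composition: SiO2 43.72%, MgO 28.79%, CaO 4.092%, SrO 4.916%, PbO 18.48%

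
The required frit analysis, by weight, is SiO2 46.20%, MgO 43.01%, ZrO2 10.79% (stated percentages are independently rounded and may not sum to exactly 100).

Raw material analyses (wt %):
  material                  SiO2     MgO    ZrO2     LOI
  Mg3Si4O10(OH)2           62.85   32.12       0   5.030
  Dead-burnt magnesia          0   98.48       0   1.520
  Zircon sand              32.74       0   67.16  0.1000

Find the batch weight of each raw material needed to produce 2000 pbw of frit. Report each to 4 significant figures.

Each numeric step carries exact precision throughout; mid-chain values are printed, rounded to 4 significant figures, alongside each step; each reported value is rounded a single time. The derived quantities are carried from the batch weights per 2000 pbw of glass at exact precision (LOI, the three compositions, totals, net glass mass, yield) as they appear in question or answer.
Per-oxide target masses for 2000 pbw frit:
  SiO2: 46.20% × 2000 = 924.0 pbw
  MgO: 43.01% × 2000 = 860.2 pbw
  ZrO2: 10.79% × 2000 = 215.8 pbw
Oxide-by-oxide audit working from each reported weight, under the basis named above (every target is met by its sum given rounding of the digits):
  SiO2: 1303·0.6285 + 321.3·0.3274 = 924.1 pbw (target 924.0 pbw)
  MgO: 1303·0.3212 + 448.6·0.9848 = 860.3 pbw (target 860.2 pbw)
  ZrO2: 321.3·0.6716 = 215.8 pbw (target 215.8 pbw)
Glass-mass sanity pass: total batch − LOI = 2000 pbw (per-oxide target masses sum to 2000 pbw; the stated basis being 2000 pbw — gaps are rounding artifacts).
Batch grand total — Σ batch = 2073 pbw; LOI loss = Σ batch·LOI = 72.68 pbw; as yield: glass ÷ batch → 96.49%.

Batch per 2000 pbw frit:
  Mg3Si4O10(OH)2: 1303 pbw
  Dead-burnt magnesia: 448.6 pbw
  Zircon sand: 321.3 pbw
Total batch = 2073 pbw; LOI loss = 72.68 pbw; yield = 96.49%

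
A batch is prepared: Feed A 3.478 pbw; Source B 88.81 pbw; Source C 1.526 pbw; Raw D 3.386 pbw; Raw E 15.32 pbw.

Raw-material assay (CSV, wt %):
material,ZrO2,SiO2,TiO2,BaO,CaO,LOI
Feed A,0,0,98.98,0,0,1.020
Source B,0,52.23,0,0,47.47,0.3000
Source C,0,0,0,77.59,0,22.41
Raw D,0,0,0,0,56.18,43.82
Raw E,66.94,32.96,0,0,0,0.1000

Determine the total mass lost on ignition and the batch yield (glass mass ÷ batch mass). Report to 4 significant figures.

LOI loss = 2.143 pbw; glass = 110.4 pbw; yield = 98.10%

Values along the way appear, rounded to four significant figures, across the worked steps — exact precision is maintained all the way through. A single rounding yields every reported value. The derived quantities, including net glass mass, totals, the five compositions, ignition loss, the yield, are carried using the weight values at 110.4 pbw of glass in full float precision exactly as shown in the problem or answer text.
LOI of each material in turn:
  Feed A: 3.478 × 0.01020 = 0.03548 pbw
  Source B: 88.81 × 0.003000 = 0.2664 pbw
  Source C: 1.526 × 0.2241 = 0.3420 pbw
  Raw D: 3.386 × 0.4382 = 1.484 pbw
  Raw E: 15.32 × 0.001000 = 0.01532 pbw
Total LOI = 2.143 pbw
Glass = batch − LOI = 112.5 − 2.143 = 110.4 pbw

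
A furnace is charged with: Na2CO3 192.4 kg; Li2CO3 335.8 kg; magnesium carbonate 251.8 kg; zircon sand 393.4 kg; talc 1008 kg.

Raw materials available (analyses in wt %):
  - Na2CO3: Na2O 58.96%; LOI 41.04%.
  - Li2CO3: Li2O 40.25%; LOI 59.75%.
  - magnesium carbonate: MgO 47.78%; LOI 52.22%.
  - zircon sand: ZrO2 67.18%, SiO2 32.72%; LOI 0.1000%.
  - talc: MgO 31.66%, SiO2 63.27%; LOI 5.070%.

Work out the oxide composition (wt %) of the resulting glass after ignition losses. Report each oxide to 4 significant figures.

Glass mass = 1719 kg (batch 2181 − LOI 462.6).
Composition: MgO 25.57%, Li2O 7.864%, ZrO2 15.38%, SiO2 44.59%, Na2O 6.600%

Each numeric step holds full float precision end to end. The intermediate values are printed, rounded to four significant figures, in the working. Every reported result is rounded just once. The derived quantities are recomputed at full float precision (five oxide percentages, totals, glass mass, LOI, the yield) from the batch weights per 1719 kg of glass exactly as shown in the question or the answer.
What the batch supplies per oxide:
  MgO: 251.8·0.4778 + 1008·0.3166 = 439.4 kg
  Li2O: 335.8·0.4025 = 135.2 kg
  ZrO2: 393.4·0.6718 = 264.3 kg
  SiO2: 393.4·0.3272 + 1008·0.6327 = 766.5 kg
  Na2O: 192.4·0.5896 = 113.4 kg
LOI: 192.4·0.4104 + 335.8·0.5975 + 251.8·0.5222 + 393.4·0.001000 + 1008·0.05070 = 462.6 kg
Resulting glass, batch − LOI: 2181 − 462.6 = 1719 kg (consistent with Σ oxide mass)
percent by weight: oxide/glass ×100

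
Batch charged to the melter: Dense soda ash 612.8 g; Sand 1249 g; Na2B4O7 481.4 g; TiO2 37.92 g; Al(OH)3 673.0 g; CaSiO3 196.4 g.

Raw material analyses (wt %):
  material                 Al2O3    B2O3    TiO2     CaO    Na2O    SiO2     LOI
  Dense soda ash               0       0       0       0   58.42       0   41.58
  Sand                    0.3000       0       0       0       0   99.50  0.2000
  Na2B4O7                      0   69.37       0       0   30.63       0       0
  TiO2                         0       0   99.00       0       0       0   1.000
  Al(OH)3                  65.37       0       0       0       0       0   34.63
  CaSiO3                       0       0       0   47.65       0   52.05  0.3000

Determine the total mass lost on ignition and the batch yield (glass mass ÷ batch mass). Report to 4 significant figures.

LOI loss = 491.3 g; glass = 2759 g; yield = 84.88%

All arithmetic holds exact precision through every step. Values along the way are printed, rounded to 4 significant figures, on the page. Each reported value includes exactly one rounding — the derived quantities (the totals, yield, LOI, glass mass, the six compositions) are computed at full precision using the weight values on 2759 g of glass as they appear in question or answer.
Loss on ignition, line by line:
  Dense soda ash: 612.8 × 0.4158 = 254.8 g
  Sand: 1249 × 0.002000 = 2.498 g
  Na2B4O7: 481.4 × 0 = 0 g
  TiO2: 37.92 × 0.01000 = 0.3792 g
  Al(OH)3: 673.0 × 0.3463 = 233.1 g
  CaSiO3: 196.4 × 0.003000 = 0.5892 g
Total LOI = 491.3 g
Glass = batch − LOI = 3251 − 491.3 = 2759 g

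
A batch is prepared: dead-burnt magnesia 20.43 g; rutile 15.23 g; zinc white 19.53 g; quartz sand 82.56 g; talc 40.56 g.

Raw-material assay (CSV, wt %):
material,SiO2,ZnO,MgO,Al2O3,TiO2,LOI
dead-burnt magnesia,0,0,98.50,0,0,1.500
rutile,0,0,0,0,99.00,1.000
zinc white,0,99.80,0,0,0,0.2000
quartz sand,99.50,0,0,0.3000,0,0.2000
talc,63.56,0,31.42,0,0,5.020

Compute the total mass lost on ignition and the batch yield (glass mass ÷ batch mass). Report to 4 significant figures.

Each numeric step holds full float precision throughout. Mid-chain values are printed, rounded to four significant figures, in the printout. Exactly one rounding is applied to every reported value. Derived quantities (yield, net glass mass, LOI, five oxide percentages, totals) are recomputed in exact precision from the batch weights at 175.6 g of glass as they appear in either problem or answer.
Material-by-material LOI:
  dead-burnt magnesia: 20.43 × 0.01500 = 0.3065 g
  rutile: 15.23 × 0.01000 = 0.1523 g
  zinc white: 19.53 × 0.002000 = 0.03906 g
  quartz sand: 82.56 × 0.002000 = 0.1651 g
  talc: 40.56 × 0.05020 = 2.036 g
Total LOI = 2.699 g
Glass = batch − LOI = 178.3 − 2.699 = 175.6 g

LOI loss = 2.699 g; glass = 175.6 g; yield = 98.49%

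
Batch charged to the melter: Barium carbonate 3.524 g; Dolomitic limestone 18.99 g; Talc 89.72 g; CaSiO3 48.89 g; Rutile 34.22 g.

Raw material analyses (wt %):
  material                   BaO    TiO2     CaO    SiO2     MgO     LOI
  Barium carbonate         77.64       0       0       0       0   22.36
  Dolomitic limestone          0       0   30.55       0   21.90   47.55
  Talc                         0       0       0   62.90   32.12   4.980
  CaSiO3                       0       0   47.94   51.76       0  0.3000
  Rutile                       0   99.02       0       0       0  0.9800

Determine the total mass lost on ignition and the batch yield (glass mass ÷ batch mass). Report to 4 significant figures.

All internal work keeps exact precision throughout. Values along the way are displayed (rounded to 4 significant digits) alongside each step. A single rounding produces each reported number — derived quantities (totals, ignition loss, glass mass, the five compositions, yield) are rebuilt at full precision using the weight values per 180.6 g of glass as given in either problem or answer.
Ignition loss by material:
  Barium carbonate: 3.524 × 0.2236 = 0.7880 g
  Dolomitic limestone: 18.99 × 0.4755 = 9.030 g
  Talc: 89.72 × 0.04980 = 4.468 g
  CaSiO3: 48.89 × 0.003000 = 0.1467 g
  Rutile: 34.22 × 0.009800 = 0.3354 g
Total LOI = 14.77 g
Glass = batch − LOI = 195.3 − 14.77 = 180.6 g

LOI loss = 14.77 g; glass = 180.6 g; yield = 92.44%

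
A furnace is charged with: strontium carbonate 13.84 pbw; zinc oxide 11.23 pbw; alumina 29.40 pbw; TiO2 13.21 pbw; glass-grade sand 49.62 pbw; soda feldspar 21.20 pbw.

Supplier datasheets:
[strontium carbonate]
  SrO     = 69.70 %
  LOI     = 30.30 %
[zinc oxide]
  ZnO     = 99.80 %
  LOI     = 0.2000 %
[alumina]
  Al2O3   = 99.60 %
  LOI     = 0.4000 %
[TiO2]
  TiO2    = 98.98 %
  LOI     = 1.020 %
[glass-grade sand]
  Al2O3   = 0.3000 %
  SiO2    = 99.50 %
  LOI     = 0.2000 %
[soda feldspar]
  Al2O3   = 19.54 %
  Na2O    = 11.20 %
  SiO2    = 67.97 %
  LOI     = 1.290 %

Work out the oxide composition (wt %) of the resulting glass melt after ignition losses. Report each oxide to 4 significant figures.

Every computation keeps full precision throughout. The intermediate values are printed rounded to 4 significant digits on the page — every reported figure sees exactly one rounding. All derived quantities (totals, the yield, net glass mass, six oxide percentages, LOI) are carried from the batch weights at 133.7 pbw of glass at full precision, exactly as printed in either problem or answer.
Delivered oxide masses:
  ZnO: 11.23·0.9980 = 11.21 pbw
  Al2O3: 29.40·0.9960 + 49.62·0.003000 + 21.20·0.1954 = 33.57 pbw
  SrO: 13.84·0.6970 = 9.646 pbw
  Na2O: 21.20·0.1120 = 2.374 pbw
  SiO2: 49.62·0.9950 + 21.20·0.6797 = 63.78 pbw
  TiO2: 13.21·0.9898 = 13.08 pbw
LOI: 13.84·0.3030 + 11.23·0.002000 + 29.40·0.004000 + 13.21·0.01020 + 49.62·0.002000 + 21.20·0.01290 = 4.841 pbw
Glass = total batch minus LOI = 138.5 − 4.841 = 133.7 pbw (consistent with Σ oxide mass)
percent share: oxide ÷ glass, ×100

Glass mass = 133.7 pbw (batch 138.5 − LOI 4.841).
Composition: ZnO 8.385%, Al2O3 25.12%, SrO 7.217%, Na2O 1.776%, SiO2 47.72%, TiO2 9.783%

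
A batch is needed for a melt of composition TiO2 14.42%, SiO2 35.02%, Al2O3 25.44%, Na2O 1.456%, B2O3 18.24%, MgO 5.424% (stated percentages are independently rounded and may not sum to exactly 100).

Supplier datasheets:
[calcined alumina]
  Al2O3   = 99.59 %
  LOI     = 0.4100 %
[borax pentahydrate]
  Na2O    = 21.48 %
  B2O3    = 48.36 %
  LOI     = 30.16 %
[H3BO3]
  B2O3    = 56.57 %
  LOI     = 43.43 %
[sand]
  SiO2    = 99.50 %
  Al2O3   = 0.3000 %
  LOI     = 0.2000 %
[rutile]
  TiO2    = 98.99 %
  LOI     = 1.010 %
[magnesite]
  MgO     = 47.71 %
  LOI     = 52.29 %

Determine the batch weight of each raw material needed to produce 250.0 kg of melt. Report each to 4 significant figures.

All internal work carries full precision through every step; intermediates appear (rounded to four significant digits) when written out. A single rounding yields each reported number; all derived quantities (glass mass, yield, six oxide percentages, ignition loss, the totals) are rebuilt in full float precision from the batch weights for 250.0 kg of glass, as quoted within question or answer.
Per-oxide target masses for 250.0 kg melt:
  TiO2: 14.42% × 250.0 = 36.05 kg
  SiO2: 35.02% × 250.0 = 87.55 kg
  Al2O3: 25.44% × 250.0 = 63.60 kg
  Na2O: 1.456% × 250.0 = 3.640 kg
  B2O3: 18.24% × 250.0 = 45.60 kg
  MgO: 5.424% × 250.0 = 13.56 kg
Balance tally, oxide-wise, with the batch weights as given, per the basis as stated (every target is met by its sum up to rounding of the answer):
  TiO2: 36.42·0.9899 = 36.05 kg (target 36.05 kg)
  SiO2: 87.99·0.9950 = 87.55 kg (target 87.55 kg)
  Al2O3: 63.60·0.9959 + 87.99·0.003000 = 63.60 kg (target 63.60 kg)
  Na2O: 16.95·0.2148 = 3.641 kg (target 3.640 kg)
  B2O3: 16.95·0.4836 + 66.12·0.5657 = 45.60 kg (target 45.60 kg)
  MgO: 28.42·0.4771 = 13.56 kg (target 13.56 kg)
Glass-mass bookkeeping: Σ batch − LOI loss = 250.0 kg (oxide target masses add up to 250.0 kg; versus the stated basis of 250.0 kg — rounding explains the deltas).
Adding the batch up: Σ batch = 299.5 kg; ignition loss, Σ(batch × LOI) = 49.49 kg; yield = glass ÷ total batch = 83.47%.

Batch per 250.0 kg melt:
  calcined alumina: 63.60 kg
  borax pentahydrate: 16.95 kg
  H3BO3: 66.12 kg
  sand: 87.99 kg
  rutile: 36.42 kg
  magnesite: 28.42 kg
Total batch = 299.5 kg; LOI loss = 49.49 kg; yield = 83.47%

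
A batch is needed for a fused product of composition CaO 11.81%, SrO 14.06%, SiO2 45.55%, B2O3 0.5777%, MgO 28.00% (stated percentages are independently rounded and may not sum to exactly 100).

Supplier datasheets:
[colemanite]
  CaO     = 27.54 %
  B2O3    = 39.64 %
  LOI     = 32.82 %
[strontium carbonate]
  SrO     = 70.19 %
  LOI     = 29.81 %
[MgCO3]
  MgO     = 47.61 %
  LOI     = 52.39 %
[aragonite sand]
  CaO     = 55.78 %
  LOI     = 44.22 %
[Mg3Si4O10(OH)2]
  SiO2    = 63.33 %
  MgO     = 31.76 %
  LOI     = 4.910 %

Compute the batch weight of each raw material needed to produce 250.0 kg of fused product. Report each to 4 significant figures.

The whole derivation keeps full precision at all times — mid-chain values appear with 4-significant-digit rounding when written out; each reported number includes exactly one rounding — the derived quantities are carried in exact precision (ignition loss, the yield, net glass mass, the five compositions, the totals) from the batch weights per 250.0 kg of glass, exactly as shown in the question or the answer.
Oxide mass targets, per 250.0 kg fused product:
  CaO: 11.81% × 250.0 = 29.52 kg
  SrO: 14.06% × 250.0 = 35.15 kg
  SiO2: 45.55% × 250.0 = 113.9 kg
  B2O3: 0.5777% × 250.0 = 1.444 kg
  MgO: 28.00% × 250.0 = 70.00 kg
Per-oxide balance check with the batch weights as given, per the basis as stated (oxide sums agree with the targets modulo rounding of the values):
  CaO: 3.643·0.2754 + 51.13·0.5578 = 29.52 kg (target 29.52 kg)
  SrO: 50.08·0.7019 = 35.15 kg (target 35.15 kg)
  SiO2: 179.8·0.6333 = 113.9 kg (target 113.9 kg)
  B2O3: 3.643·0.3964 = 1.444 kg (target 1.444 kg)
  MgO: 27.08·0.4761 + 179.8·0.3176 = 70.00 kg (target 70.00 kg)
Glass-mass bookkeeping: net batch after ignition = 250.0 kg (the targets, summed, come to 250.0 kg; with the basis standing at 250.0 kg — deltas are rounding alone).
Adding the batch up: Σ batch = 311.7 kg; loss to ignition Σ batch·LOI = 61.75 kg; yield = glass ÷ total batch = 80.19%.

Batch per 250.0 kg fused product:
  colemanite: 3.643 kg
  strontium carbonate: 50.08 kg
  MgCO3: 27.08 kg
  aragonite sand: 51.13 kg
  Mg3Si4O10(OH)2: 179.8 kg
Total batch = 311.7 kg; LOI loss = 61.75 kg; yield = 80.19%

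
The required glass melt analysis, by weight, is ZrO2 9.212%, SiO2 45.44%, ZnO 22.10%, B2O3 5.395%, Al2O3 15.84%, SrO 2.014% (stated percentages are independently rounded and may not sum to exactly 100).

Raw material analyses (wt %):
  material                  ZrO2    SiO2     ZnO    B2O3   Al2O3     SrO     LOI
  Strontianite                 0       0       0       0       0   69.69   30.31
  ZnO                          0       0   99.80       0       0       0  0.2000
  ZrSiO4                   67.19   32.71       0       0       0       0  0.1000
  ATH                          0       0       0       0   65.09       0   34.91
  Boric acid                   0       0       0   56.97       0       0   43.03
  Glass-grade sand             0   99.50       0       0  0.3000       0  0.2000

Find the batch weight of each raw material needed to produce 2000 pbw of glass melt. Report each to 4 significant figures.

Working values are displayed, with 4-significant-digit rounding, in the working — the whole derivation holds exact precision all the way through. Every reported number is rounded only once — all derived quantities are re-derived at full float precision (LOI, the six compositions, totals, net glass mass, yield) starting from the weights for 2000 pbw of glass, as they appear in the problem or the answer.
Oxide-by-oxide targets in 2000 pbw glass melt:
  ZrO2: 9.212% × 2000 = 184.2 pbw
  SiO2: 45.44% × 2000 = 908.8 pbw
  ZnO: 22.10% × 2000 = 442.0 pbw
  B2O3: 5.395% × 2000 = 107.9 pbw
  Al2O3: 15.84% × 2000 = 316.8 pbw
  SrO: 2.014% × 2000 = 40.28 pbw
Checking each oxide sum from the weights as reported, relative to the basis at hand (summed amounts equal target values net of answer rounding effects):
  ZrO2: 274.2·0.6719 = 184.2 pbw (target 184.2 pbw)
  SiO2: 274.2·0.3271 + 823.2·0.9950 = 908.8 pbw (target 908.8 pbw)
  ZnO: 442.9·0.9980 = 442.0 pbw (target 442.0 pbw)
  B2O3: 189.4·0.5697 = 107.9 pbw (target 107.9 pbw)
  Al2O3: 482.9·0.6509 + 823.2·0.003000 = 316.8 pbw (target 316.8 pbw)
  SrO: 57.80·0.6969 = 40.28 pbw (target 40.28 pbw)
The glass-mass cross-check: total batch − LOI = 2000 pbw (targets for the oxides total 2000 pbw; versus the stated basis of 2000 pbw — any gap is answer rounding).
Batch total: Σ batch = 2270 pbw; Σ batch·LOI gives LOI loss = 270.4 pbw; glass ÷ batch gives a yield of 88.09%.

Batch per 2000 pbw glass melt:
  Strontianite: 57.80 pbw
  ZnO: 442.9 pbw
  ZrSiO4: 274.2 pbw
  ATH: 482.9 pbw
  Boric acid: 189.4 pbw
  Glass-grade sand: 823.2 pbw
Total batch = 2270 pbw; LOI loss = 270.4 pbw; yield = 88.09%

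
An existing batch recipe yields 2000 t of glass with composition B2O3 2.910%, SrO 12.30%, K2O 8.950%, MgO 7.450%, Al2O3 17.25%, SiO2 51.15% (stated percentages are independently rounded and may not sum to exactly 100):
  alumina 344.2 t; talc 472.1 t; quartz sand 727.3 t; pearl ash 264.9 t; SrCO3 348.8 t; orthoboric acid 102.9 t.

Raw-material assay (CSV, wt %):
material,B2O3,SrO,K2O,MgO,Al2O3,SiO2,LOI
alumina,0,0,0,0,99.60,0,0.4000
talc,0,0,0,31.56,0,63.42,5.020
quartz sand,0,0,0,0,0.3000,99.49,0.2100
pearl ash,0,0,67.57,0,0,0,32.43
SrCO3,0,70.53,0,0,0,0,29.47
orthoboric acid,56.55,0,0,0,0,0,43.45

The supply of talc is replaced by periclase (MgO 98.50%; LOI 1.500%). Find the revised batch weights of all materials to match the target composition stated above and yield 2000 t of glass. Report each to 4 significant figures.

Every computation holds full float precision at each step — intermediates are shown rounded to 4 significant digits across the worked steps. Each reported value is rounded exactly once — the derived quantities (LOI, glass mass, six oxide percentages, totals, the yield) are re-derived at full float precision starting from the weights for 2000 t of glass, precisely as stated by the problem or answer text.
Target masses of each oxide per 2000 t glass:
  B2O3: 2.910% × 2000 = 58.20 t
  SrO: 12.30% × 2000 = 246.0 t
  K2O: 8.950% × 2000 = 179.0 t
  MgO: 7.450% × 2000 = 149.0 t
  Al2O3: 17.25% × 2000 = 345.0 t
  SiO2: 51.15% × 2000 = 1023 t
Checking each oxide sum per the reported batch figures, under the basis named above (sums match the target masses given rounding of the digits):
  B2O3: 102.9·0.5655 = 58.19 t (target 58.20 t)
  SrO: 348.8·0.7053 = 246.0 t (target 246.0 t)
  K2O: 264.9·0.6757 = 179.0 t (target 179.0 t)
  MgO: 151.3·0.9850 = 149.0 t (target 149.0 t)
  Al2O3: 343.3·0.9960 + 1028·0.003000 = 345.0 t (target 345.0 t)
  SiO2: 1028·0.9949 = 1023 t (target 1023 t)
Glass-mass bookkeeping: batch Σ − ignition loss = 2000 t (targets for the oxides total 2000 t; versus the stated basis of 2000 t — a pure rounding effect).
Summing the batch: Σ batch = 2239 t; LOI removed, Σ of batch·LOI: 239.2 t; yield: glass divided by total = 89.32%.

Revised batch per 2000 t glass:
  alumina: 343.3 t
  periclase: 151.3 t
  quartz sand: 1028 t
  pearl ash: 264.9 t
  SrCO3: 348.8 t
  orthoboric acid: 102.9 t
Total batch = 2239 t; LOI loss = 239.2 t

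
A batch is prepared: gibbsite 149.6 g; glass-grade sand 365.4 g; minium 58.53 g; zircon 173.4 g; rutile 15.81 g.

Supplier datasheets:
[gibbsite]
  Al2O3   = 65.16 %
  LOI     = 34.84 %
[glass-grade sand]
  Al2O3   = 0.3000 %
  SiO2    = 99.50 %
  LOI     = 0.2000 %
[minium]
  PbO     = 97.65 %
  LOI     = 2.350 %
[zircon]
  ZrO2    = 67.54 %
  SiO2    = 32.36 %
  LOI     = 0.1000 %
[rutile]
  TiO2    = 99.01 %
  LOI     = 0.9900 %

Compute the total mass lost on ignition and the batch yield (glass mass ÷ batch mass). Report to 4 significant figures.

All internal work holds full float precision throughout. Intermediates appear, with 4-significant-figure rounding, at each printed step — a single rounding completes every reported number. Derived quantities, including the totals, glass mass, ignition loss, the yield, the five compositions, are carried from the batch weights for 708.2 g of glass at full float precision as they appear in question or answer.
Loss on ignition, line by line:
  gibbsite: 149.6 × 0.3484 = 52.12 g
  glass-grade sand: 365.4 × 0.002000 = 0.7308 g
  minium: 58.53 × 0.02350 = 1.375 g
  zircon: 173.4 × 0.001000 = 0.1734 g
  rutile: 15.81 × 0.009900 = 0.1565 g
Total LOI = 54.56 g
Glass = batch − LOI = 762.7 − 54.56 = 708.2 g

LOI loss = 54.56 g; glass = 708.2 g; yield = 92.85%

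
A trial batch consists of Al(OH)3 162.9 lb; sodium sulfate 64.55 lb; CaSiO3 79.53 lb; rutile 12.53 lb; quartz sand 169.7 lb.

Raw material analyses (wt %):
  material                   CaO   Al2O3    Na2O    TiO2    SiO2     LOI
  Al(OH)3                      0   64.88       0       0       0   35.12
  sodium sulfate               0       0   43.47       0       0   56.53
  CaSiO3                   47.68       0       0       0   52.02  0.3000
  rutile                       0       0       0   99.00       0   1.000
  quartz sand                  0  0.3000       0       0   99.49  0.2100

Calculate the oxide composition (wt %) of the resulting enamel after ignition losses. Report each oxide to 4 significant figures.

Every computation keeps full precision in all steps. Intermediates are shown rounded to 4 significant digits alongside each step — every reported number is rounded only once; the derived quantities are computed from the batch weights on 394.8 lb of glass at exact precision (the five compositions, totals, net glass mass, ignition loss, the yield) as written in the question or the answer.
Mass of each oxide from the mix:
  CaO: 79.53·0.4768 = 37.92 lb
  Al2O3: 162.9·0.6488 + 169.7·0.003000 = 106.2 lb
  Na2O: 64.55·0.4347 = 28.06 lb
  TiO2: 12.53·0.9900 = 12.40 lb
  SiO2: 79.53·0.5202 + 169.7·0.9949 = 210.2 lb
LOI: 162.9·0.3512 + 64.55·0.5653 + 79.53·0.003000 + 12.53·0.01000 + 169.7·0.002100 = 94.42 lb
Net of LOI, the glass mass = 489.2 − 94.42 = 394.8 lb (= the summed oxide contributions)
each wt % is 100 × oxide ÷ glass

Glass mass = 394.8 lb (batch 489.2 − LOI 94.42).
Composition: CaO 9.605%, Al2O3 26.90%, Na2O 7.108%, TiO2 3.142%, SiO2 53.25%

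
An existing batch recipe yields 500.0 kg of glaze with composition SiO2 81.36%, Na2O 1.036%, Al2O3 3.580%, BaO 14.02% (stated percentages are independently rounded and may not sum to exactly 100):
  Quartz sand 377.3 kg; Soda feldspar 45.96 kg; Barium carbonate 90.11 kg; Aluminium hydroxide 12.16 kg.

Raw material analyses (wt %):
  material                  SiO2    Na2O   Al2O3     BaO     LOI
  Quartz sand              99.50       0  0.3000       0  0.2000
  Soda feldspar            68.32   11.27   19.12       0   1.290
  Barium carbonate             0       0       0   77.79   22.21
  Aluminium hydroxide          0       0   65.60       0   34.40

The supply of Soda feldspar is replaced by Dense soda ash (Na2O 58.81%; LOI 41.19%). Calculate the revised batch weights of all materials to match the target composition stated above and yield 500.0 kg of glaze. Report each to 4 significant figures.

Revised batch per 500.0 kg glaze:
  Quartz sand: 408.8 kg
  Dense soda ash: 8.808 kg
  Barium carbonate: 90.11 kg
  Aluminium hydroxide: 25.42 kg
Total batch = 533.1 kg; LOI loss = 33.20 kg

The working math keeps full precision all the way through — working values are displayed, with 4-significant-figure rounding, when written out. Exactly one rounding goes into every reported figure; derived quantities are computed in full float precision (four oxide percentages, net glass mass, LOI, yield, the totals) from the batch weights at 500.0 kg of glass, exactly as shown in the question or the answer.
The oxide mass targets at 500.0 kg glaze:
  SiO2: 81.36% × 500.0 = 406.8 kg
  Na2O: 1.036% × 500.0 = 5.180 kg
  Al2O3: 3.580% × 500.0 = 17.90 kg
  BaO: 14.02% × 500.0 = 70.10 kg
Sums-versus-targets review with the batch weights as given, against the basis in use (every target is met by its sum modulo rounding of the values):
  SiO2: 408.8·0.9950 = 406.8 kg (target 406.8 kg)
  Na2O: 8.808·0.5881 = 5.180 kg (target 5.180 kg)
  Al2O3: 408.8·0.003000 + 25.42·0.6560 = 17.90 kg (target 17.90 kg)
  BaO: 90.11·0.7779 = 70.10 kg (target 70.10 kg)
Auditing the glass mass value: net batch after ignition = 499.9 kg (summing oxide targets gives 500.0 kg; with the basis standing at 500.0 kg — differing by rounding only).
Whole-batch sum: Σ batch = 533.1 kg; loss to ignition Σ batch·LOI = 33.20 kg; as yield: glass ÷ batch → 93.77%.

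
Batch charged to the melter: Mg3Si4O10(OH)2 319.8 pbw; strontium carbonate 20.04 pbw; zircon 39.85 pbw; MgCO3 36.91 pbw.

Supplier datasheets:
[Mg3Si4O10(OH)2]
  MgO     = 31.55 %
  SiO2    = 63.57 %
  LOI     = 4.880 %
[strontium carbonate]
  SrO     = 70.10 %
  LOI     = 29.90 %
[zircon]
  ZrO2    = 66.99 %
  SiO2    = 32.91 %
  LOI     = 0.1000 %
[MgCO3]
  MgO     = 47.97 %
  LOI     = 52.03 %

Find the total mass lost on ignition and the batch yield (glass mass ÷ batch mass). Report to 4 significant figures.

Values along the way are shown rounded to 4 significant digits — every computation maintains exact precision through every step; every reported result includes exactly one rounding; all derived quantities (four oxide percentages, totals, LOI, net glass mass, the yield) are recomputed in full precision using the weight values per 375.8 pbw of glass, exactly as shown in the problem or answer text.
LOI of each material in turn:
  Mg3Si4O10(OH)2: 319.8 × 0.04880 = 15.61 pbw
  strontium carbonate: 20.04 × 0.2990 = 5.992 pbw
  zircon: 39.85 × 0.001000 = 0.03985 pbw
  MgCO3: 36.91 × 0.5203 = 19.20 pbw
Total LOI = 40.84 pbw
Glass = batch − LOI = 416.6 − 40.84 = 375.8 pbw

LOI loss = 40.84 pbw; glass = 375.8 pbw; yield = 90.20%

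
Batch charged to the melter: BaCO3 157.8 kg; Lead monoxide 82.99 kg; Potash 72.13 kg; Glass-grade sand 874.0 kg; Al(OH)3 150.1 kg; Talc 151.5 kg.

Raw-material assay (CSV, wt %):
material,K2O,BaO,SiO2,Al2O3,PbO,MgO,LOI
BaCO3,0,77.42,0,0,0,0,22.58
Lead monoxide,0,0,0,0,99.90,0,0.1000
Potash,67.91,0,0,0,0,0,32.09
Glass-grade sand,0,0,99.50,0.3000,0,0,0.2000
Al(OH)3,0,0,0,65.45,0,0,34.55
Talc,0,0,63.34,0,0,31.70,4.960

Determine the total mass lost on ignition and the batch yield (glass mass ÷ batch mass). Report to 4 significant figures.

LOI loss = 120.0 kg; glass = 1369 kg; yield = 91.94%

All internal work runs at full precision through every step — intermediates appear rounded to four significant digits between the steps; every reported figure is rounded just once; the derived quantities are re-derived in full float precision (glass mass, ignition loss, the six compositions, totals, the yield) from the batch weights for 1369 kg of glass, as quoted within the problem or answer text.
Per-material ignition loss:
  BaCO3: 157.8 × 0.2258 = 35.63 kg
  Lead monoxide: 82.99 × 0.001000 = 0.08299 kg
  Potash: 72.13 × 0.3209 = 23.15 kg
  Glass-grade sand: 874.0 × 0.002000 = 1.748 kg
  Al(OH)3: 150.1 × 0.3455 = 51.86 kg
  Talc: 151.5 × 0.04960 = 7.514 kg
Total LOI = 120.0 kg
Glass = batch − LOI = 1489 − 120.0 = 1369 kg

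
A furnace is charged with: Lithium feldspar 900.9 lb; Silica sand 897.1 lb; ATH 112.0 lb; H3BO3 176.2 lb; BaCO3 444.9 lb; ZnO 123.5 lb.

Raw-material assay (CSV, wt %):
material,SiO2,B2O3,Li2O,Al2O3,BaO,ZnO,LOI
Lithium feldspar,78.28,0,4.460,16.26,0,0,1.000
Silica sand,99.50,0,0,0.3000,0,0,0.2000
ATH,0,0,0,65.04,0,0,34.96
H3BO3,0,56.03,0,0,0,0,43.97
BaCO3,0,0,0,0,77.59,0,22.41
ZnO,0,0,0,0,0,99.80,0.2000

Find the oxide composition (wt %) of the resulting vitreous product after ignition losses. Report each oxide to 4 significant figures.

Glass mass = 2427 lb (batch 2655 − LOI 227.4).
Composition: SiO2 65.83%, B2O3 4.067%, Li2O 1.655%, Al2O3 9.147%, BaO 14.22%, ZnO 5.078%

All arithmetic carries full precision throughout — intermediates appear, with 4-significant-figure rounding, between the steps; every reported result is rounded exactly once — the derived quantities (LOI, glass mass, totals, the yield, six oxide percentages) are recomputed from the weighed amounts on 2427 lb of glass in exact precision, as set out in the problem or the answer.
Delivered oxide masses:
  SiO2: 900.9·0.7828 + 897.1·0.9950 = 1598 lb
  B2O3: 176.2·0.5603 = 98.72 lb
  Li2O: 900.9·0.04460 = 40.18 lb
  Al2O3: 900.9·0.1626 + 897.1·0.003000 + 112.0·0.6504 = 222.0 lb
  BaO: 444.9·0.7759 = 345.2 lb
  ZnO: 123.5·0.9980 = 123.3 lb
LOI: 900.9·0.01000 + 897.1·0.002000 + 112.0·0.3496 + 176.2·0.4397 + 444.9·0.2241 + 123.5·0.002000 = 227.4 lb
The glass mass, total less LOI, = 2655 − 227.4 = 2427 lb (matching Σ of the oxides)
wt %: oxide over glass, times 100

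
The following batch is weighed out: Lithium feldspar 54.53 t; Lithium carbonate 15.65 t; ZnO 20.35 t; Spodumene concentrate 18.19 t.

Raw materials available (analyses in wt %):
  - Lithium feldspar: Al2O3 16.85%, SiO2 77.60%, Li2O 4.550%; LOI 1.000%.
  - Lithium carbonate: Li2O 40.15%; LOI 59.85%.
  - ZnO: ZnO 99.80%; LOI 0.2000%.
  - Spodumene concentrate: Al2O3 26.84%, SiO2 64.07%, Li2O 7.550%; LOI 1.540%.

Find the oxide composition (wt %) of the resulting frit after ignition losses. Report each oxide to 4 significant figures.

Intermediates appear, with 4-significant-digit rounding, on the page — the working math runs at exact precision through every step. Every reported figure is rounded only once — derived quantities are re-derived at full precision (the four compositions, yield, LOI, the totals, glass mass) from the batch weights per 98.49 t of glass, as given in either problem or answer.
What the batch supplies per oxide:
  Al2O3: 54.53·0.1685 + 18.19·0.2684 = 14.07 t
  ZnO: 20.35·0.9980 = 20.31 t
  SiO2: 54.53·0.7760 + 18.19·0.6407 = 53.97 t
  Li2O: 54.53·0.04550 + 15.65·0.4015 + 18.19·0.07550 = 10.14 t
LOI: 54.53·0.01000 + 15.65·0.5985 + 20.35·0.002000 + 18.19·0.01540 = 10.23 t
Resulting glass, batch − LOI: 108.7 − 10.23 = 98.49 t (the oxide masses sum to this)
percent share: oxide ÷ glass, ×100

Glass mass = 98.49 t (batch 108.7 − LOI 10.23).
Composition: Al2O3 14.29%, ZnO 20.62%, SiO2 54.80%, Li2O 10.29%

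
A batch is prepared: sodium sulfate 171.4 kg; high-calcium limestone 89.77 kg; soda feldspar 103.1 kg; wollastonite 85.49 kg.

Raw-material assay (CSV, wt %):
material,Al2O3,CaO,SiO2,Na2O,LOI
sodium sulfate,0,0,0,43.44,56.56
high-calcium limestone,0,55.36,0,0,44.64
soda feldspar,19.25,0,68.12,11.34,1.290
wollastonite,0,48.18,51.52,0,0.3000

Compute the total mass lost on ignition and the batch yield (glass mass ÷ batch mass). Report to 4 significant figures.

LOI loss = 138.6 kg; glass = 311.2 kg; yield = 69.18%

Exact precision is kept all the way through. The intermediate values are displayed rounded to 4 significant digits between the steps — a single rounding yields every reported value. All derived quantities are re-derived at exact precision (LOI, the totals, glass mass, four oxide percentages, yield) starting from the weights at 311.2 kg of glass, as quoted within the question or the answer.
Each material's LOI contribution:
  sodium sulfate: 171.4 × 0.5656 = 96.94 kg
  high-calcium limestone: 89.77 × 0.4464 = 40.07 kg
  soda feldspar: 103.1 × 0.01290 = 1.330 kg
  wollastonite: 85.49 × 0.003000 = 0.2565 kg
Total LOI = 138.6 kg
Glass = batch − LOI = 449.8 − 138.6 = 311.2 kg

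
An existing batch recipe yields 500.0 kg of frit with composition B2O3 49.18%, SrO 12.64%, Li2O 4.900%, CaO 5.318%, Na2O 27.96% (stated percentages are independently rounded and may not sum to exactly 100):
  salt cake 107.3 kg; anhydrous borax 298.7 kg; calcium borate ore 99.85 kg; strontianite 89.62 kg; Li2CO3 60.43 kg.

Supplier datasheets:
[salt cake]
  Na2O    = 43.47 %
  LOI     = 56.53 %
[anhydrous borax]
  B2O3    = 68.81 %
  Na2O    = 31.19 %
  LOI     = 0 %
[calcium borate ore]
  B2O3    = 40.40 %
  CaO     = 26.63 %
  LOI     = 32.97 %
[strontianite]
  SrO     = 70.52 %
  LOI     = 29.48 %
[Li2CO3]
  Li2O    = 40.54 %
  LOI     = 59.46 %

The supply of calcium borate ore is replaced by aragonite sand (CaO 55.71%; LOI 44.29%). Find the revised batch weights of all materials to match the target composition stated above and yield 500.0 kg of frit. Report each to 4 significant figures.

Intermediates are displayed (rounded to 4 significant digits) at each printed step. Each numeric step keeps full precision at every stage — each reported result sees exactly one rounding — the derived quantities, including net glass mass, yield, the five compositions, the totals, ignition loss, are rebuilt using the weight values per 500.0 kg of glass at full precision exactly as printed in the problem or the answer.
Target oxide masses per 500.0 kg frit:
  B2O3: 49.18% × 500.0 = 245.9 kg
  SrO: 12.64% × 500.0 = 63.20 kg
  Li2O: 4.900% × 500.0 = 24.50 kg
  CaO: 5.318% × 500.0 = 26.59 kg
  Na2O: 27.96% × 500.0 = 139.8 kg
Oxide-by-oxide audit from the weights as reported, against the basis in use (oxide sums agree with the targets net of answer rounding effects):
  B2O3: 357.4·0.6881 = 245.9 kg (target 245.9 kg)
  SrO: 89.62·0.7052 = 63.20 kg (target 63.20 kg)
  Li2O: 60.43·0.4054 = 24.50 kg (target 24.50 kg)
  CaO: 47.73·0.5571 = 26.59 kg (target 26.59 kg)
  Na2O: 65.19·0.4347 + 357.4·0.3119 = 139.8 kg (target 139.8 kg)
The glass-mass cross-check: batch Σ − ignition loss = 500.0 kg (summing oxide targets gives 500.0 kg; versus the stated basis of 500.0 kg — any gap is answer rounding).
Whole-batch sum: Σ batch = 620.4 kg; LOI loss = Σ batch·LOI = 120.3 kg; yield: glass divided by total = 80.60%.

Revised batch per 500.0 kg frit:
  salt cake: 65.19 kg
  anhydrous borax: 357.4 kg
  aragonite sand: 47.73 kg
  strontianite: 89.62 kg
  Li2CO3: 60.43 kg
Total batch = 620.4 kg; LOI loss = 120.3 kg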